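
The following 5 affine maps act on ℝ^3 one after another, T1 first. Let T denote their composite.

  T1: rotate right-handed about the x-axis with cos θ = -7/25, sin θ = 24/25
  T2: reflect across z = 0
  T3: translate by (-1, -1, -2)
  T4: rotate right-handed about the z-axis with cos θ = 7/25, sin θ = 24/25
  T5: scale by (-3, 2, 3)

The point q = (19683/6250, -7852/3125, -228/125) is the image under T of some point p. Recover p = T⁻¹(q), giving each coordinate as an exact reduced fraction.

p = (-1/2, -9/5, -6/5)

T1 = [1 0 0 0; 0 -7/25 -24/25 0; 0 24/25 -7/25 0; 0 0 0 1]
T2·T1 = [1 0 0 0; 0 -7/25 -24/25 0; 0 -24/25 7/25 0; 0 0 0 1]
T3·…·T1 = [1 0 0 -1; 0 -7/25 -24/25 -1; 0 -24/25 7/25 -2; 0 0 0 1]
T4·…·T1 = [7/25 168/625 576/625 17/25; 24/25 -49/625 -168/625 -31/25; 0 -24/25 7/25 -2; 0 0 0 1]
T5·…·T1 = [-21/25 -504/625 -1728/625 -51/25; 48/25 -98/625 -336/625 -62/25; 0 -72/25 21/25 -6; 0 0 0 1]
det M = 18; M⁻¹ = [-7/75 12/25 0 1; -56/625 -49/1250 -8/25 -11/5; -192/625 -84/625 7/75 -2/5; 0 0 0 1]
M⁻¹ · (19683/6250, -7852/3125, -228/125)ᵀ = (-1/2, -9/5, -6/5)ᵀ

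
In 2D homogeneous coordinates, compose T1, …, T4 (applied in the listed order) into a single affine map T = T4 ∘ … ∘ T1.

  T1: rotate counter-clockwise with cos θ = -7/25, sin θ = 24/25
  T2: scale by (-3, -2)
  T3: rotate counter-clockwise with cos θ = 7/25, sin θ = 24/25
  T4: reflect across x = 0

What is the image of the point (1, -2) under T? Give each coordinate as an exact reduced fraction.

T1 rotate counter-clockwise with cos θ = -7/25, sin θ = 24/25: (1, -2) → (41/25, 38/25)
T2 scale by (-3, -2): (41/25, 38/25) → (-123/25, -76/25)
T3 rotate counter-clockwise with cos θ = 7/25, sin θ = 24/25: (-123/25, -76/25) → (963/625, -3484/625)
T4 reflect across x = 0: (963/625, -3484/625) → (-963/625, -3484/625)

T(p) = (-963/625, -3484/625)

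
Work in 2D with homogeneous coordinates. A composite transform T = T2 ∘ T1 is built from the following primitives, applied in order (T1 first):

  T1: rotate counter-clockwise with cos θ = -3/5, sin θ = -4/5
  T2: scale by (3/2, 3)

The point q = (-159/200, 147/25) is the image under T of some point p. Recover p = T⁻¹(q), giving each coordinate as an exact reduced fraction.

p = (-5/4, -8/5)

T1 = [-3/5 4/5 0; -4/5 -3/5 0; 0 0 1]
T2·T1 = [-9/10 6/5 0; -12/5 -9/5 0; 0 0 1]
det M = 9/2; M⁻¹ = [-2/5 -4/15 0; 8/15 -1/5 0; 0 0 1]
M⁻¹ · (-159/200, 147/25)ᵀ = (-5/4, -8/5)ᵀ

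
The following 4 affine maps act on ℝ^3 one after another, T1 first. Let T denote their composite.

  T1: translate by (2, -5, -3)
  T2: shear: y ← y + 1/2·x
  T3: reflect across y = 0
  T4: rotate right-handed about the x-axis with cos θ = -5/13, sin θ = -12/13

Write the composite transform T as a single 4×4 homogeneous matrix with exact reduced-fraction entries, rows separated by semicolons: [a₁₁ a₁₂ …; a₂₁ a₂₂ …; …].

T1 = [1 0 0 2; 0 1 0 -5; 0 0 1 -3; 0 0 0 1]
T2·T1 = [1 0 0 2; 1/2 1 0 -4; 0 0 1 -3; 0 0 0 1]
T3·…·T1 = [1 0 0 2; -1/2 -1 0 4; 0 0 1 -3; 0 0 0 1]
T4·…·T1 = [1 0 0 2; 5/26 5/13 12/13 -56/13; 6/13 12/13 -5/13 -33/13; 0 0 0 1]

T = [1 0 0 2; 5/26 5/13 12/13 -56/13; 6/13 12/13 -5/13 -33/13; 0 0 0 1]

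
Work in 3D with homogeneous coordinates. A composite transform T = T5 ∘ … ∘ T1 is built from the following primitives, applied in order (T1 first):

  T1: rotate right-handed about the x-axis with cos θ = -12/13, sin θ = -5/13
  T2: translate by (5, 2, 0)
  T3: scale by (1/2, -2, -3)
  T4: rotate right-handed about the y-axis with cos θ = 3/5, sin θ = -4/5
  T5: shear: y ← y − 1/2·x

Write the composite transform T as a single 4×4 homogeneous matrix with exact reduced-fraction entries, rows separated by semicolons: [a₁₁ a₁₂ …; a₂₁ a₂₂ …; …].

T = [3/10 -12/13 -144/65 3/2; -3/20 30/13 22/65 -19/4; 2/5 9/13 108/65 2; 0 0 0 1]

T1 = [1 0 0 0; 0 -12/13 5/13 0; 0 -5/13 -12/13 0; 0 0 0 1]
T2·T1 = [1 0 0 5; 0 -12/13 5/13 2; 0 -5/13 -12/13 0; 0 0 0 1]
T3·…·T1 = [1/2 0 0 5/2; 0 24/13 -10/13 -4; 0 15/13 36/13 0; 0 0 0 1]
T4·…·T1 = [3/10 -12/13 -144/65 3/2; 0 24/13 -10/13 -4; 2/5 9/13 108/65 2; 0 0 0 1]
T5·…·T1 = [3/10 -12/13 -144/65 3/2; -3/20 30/13 22/65 -19/4; 2/5 9/13 108/65 2; 0 0 0 1]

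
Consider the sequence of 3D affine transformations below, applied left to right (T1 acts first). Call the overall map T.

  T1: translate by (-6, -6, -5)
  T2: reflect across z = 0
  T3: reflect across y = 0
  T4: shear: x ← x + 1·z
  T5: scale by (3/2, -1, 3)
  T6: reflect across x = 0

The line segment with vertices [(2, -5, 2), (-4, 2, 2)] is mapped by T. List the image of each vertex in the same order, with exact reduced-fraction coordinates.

T1 translate by (-6, -6, -5): (2, -5, 2) → (-4, -11, -3); (-4, 2, 2) → (-10, -4, -3)
T2 reflect across z = 0: (-4, -11, -3) → (-4, -11, 3); (-10, -4, -3) → (-10, -4, 3)
T3 reflect across y = 0: (-4, -11, 3) → (-4, 11, 3); (-10, -4, 3) → (-10, 4, 3)
T4 shear: x ← x + 1·z: (-4, 11, 3) → (-1, 11, 3); (-10, 4, 3) → (-7, 4, 3)
T5 scale by (3/2, -1, 3): (-1, 11, 3) → (-3/2, -11, 9); (-7, 4, 3) → (-21/2, -4, 9)
T6 reflect across x = 0: (-3/2, -11, 9) → (3/2, -11, 9); (-21/2, -4, 9) → (21/2, -4, 9)

image vertices: (3/2, -11, 9), (21/2, -4, 9)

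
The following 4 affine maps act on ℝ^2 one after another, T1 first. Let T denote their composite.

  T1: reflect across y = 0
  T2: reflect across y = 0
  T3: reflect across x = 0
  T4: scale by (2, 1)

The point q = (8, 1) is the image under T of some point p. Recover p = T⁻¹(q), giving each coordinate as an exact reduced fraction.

p = (-4, 1)

T1 = [1 0 0; 0 -1 0; 0 0 1]
T2·T1 = [1 0 0; 0 1 0; 0 0 1]
T3·…·T1 = [-1 0 0; 0 1 0; 0 0 1]
T4·…·T1 = [-2 0 0; 0 1 0; 0 0 1]
det M = -2; M⁻¹ = [-1/2 0 0; 0 1 0; 0 0 1]
M⁻¹ · (8, 1)ᵀ = (-4, 1)ᵀ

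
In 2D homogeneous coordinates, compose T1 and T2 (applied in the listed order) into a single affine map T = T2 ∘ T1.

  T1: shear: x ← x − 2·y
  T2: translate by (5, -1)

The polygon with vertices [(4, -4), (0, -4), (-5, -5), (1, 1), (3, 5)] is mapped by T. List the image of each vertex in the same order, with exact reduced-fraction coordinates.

T1 shear: x ← x − 2·y: (4, -4) → (12, -4); (0, -4) → (8, -4); (-5, -5) → (5, -5); (1, 1) → (-1, 1); (3, 5) → (-7, 5)
T2 translate by (5, -1): (12, -4) → (17, -5); (8, -4) → (13, -5); (5, -5) → (10, -6); (-1, 1) → (4, 0); (-7, 5) → (-2, 4)

image vertices: (17, -5), (13, -5), (10, -6), (4, 0), (-2, 4)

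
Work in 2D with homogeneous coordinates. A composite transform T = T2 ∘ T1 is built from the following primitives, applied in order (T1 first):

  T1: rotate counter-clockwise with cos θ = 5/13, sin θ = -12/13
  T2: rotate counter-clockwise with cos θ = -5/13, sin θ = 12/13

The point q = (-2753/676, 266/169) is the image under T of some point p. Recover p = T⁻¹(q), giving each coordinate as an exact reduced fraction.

p = (-7/4, 4)

T1 = [5/13 12/13 0; -12/13 5/13 0; 0 0 1]
T2·T1 = [119/169 -120/169 0; 120/169 119/169 0; 0 0 1]
det M = 1; M⁻¹ = [119/169 120/169 0; -120/169 119/169 0; 0 0 1]
M⁻¹ · (-2753/676, 266/169)ᵀ = (-7/4, 4)ᵀ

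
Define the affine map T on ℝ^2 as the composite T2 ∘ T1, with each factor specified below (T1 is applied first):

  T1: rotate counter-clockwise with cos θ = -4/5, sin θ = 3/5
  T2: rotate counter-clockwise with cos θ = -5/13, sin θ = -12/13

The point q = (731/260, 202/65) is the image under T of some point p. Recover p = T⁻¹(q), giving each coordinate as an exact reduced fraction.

p = (4, 5/4)

T1 = [-4/5 -3/5 0; 3/5 -4/5 0; 0 0 1]
T2·T1 = [56/65 -33/65 0; 33/65 56/65 0; 0 0 1]
det M = 1; M⁻¹ = [56/65 33/65 0; -33/65 56/65 0; 0 0 1]
M⁻¹ · (731/260, 202/65)ᵀ = (4, 5/4)ᵀ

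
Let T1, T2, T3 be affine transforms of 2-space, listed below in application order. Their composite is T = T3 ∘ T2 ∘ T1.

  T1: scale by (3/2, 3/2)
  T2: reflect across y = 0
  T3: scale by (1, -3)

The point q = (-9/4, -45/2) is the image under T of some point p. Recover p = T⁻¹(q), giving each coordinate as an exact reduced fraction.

T1 = [3/2 0 0; 0 3/2 0; 0 0 1]
T2·T1 = [3/2 0 0; 0 -3/2 0; 0 0 1]
T3·…·T1 = [3/2 0 0; 0 9/2 0; 0 0 1]
det M = 27/4; M⁻¹ = [2/3 0 0; 0 2/9 0; 0 0 1]
M⁻¹ · (-9/4, -45/2)ᵀ = (-3/2, -5)ᵀ

p = (-3/2, -5)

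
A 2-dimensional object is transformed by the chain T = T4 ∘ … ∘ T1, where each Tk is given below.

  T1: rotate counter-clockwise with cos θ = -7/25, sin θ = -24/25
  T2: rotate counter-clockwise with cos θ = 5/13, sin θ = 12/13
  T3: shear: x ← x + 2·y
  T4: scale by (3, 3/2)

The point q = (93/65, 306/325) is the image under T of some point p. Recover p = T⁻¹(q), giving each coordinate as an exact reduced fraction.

p = (-1, 0)

T1 = [-7/25 24/25 0; -24/25 -7/25 0; 0 0 1]
T2·T1 = [253/325 204/325 0; -204/325 253/325 0; 0 0 1]
T3·…·T1 = [-31/65 142/65 0; -204/325 253/325 0; 0 0 1]
T4·…·T1 = [-93/65 426/65 0; -306/325 759/650 0; 0 0 1]
det M = 9/2; M⁻¹ = [253/975 -284/195 0; 68/325 -62/195 0; 0 0 1]
M⁻¹ · (93/65, 306/325)ᵀ = (-1, 0)ᵀ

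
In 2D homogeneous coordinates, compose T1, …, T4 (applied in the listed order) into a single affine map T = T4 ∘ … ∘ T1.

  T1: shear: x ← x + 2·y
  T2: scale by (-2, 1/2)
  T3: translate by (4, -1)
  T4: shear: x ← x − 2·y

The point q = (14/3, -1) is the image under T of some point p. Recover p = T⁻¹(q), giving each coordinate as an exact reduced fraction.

p = (2/3, 0)

T1 = [1 2 0; 0 1 0; 0 0 1]
T2·T1 = [-2 -4 0; 0 1/2 0; 0 0 1]
T3·…·T1 = [-2 -4 4; 0 1/2 -1; 0 0 1]
T4·…·T1 = [-2 -5 6; 0 1/2 -1; 0 0 1]
det M = -1; M⁻¹ = [-1/2 -5 -2; 0 2 2; 0 0 1]
M⁻¹ · (14/3, -1)ᵀ = (2/3, 0)ᵀ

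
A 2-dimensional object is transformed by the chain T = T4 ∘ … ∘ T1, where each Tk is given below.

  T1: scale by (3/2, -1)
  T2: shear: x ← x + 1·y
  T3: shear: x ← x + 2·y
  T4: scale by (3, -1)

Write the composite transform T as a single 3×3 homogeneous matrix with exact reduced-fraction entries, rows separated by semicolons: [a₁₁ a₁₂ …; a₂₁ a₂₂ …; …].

T1 = [3/2 0 0; 0 -1 0; 0 0 1]
T2·T1 = [3/2 -1 0; 0 -1 0; 0 0 1]
T3·…·T1 = [3/2 -3 0; 0 -1 0; 0 0 1]
T4·…·T1 = [9/2 -9 0; 0 1 0; 0 0 1]

T = [9/2 -9 0; 0 1 0; 0 0 1]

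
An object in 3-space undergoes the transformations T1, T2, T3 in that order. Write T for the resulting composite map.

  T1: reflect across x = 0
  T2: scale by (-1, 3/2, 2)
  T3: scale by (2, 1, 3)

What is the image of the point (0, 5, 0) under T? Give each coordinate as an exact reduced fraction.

T1 reflect across x = 0: (0, 5, 0) → (0, 5, 0)
T2 scale by (-1, 3/2, 2): (0, 5, 0) → (0, 15/2, 0)
T3 scale by (2, 1, 3): (0, 15/2, 0) → (0, 15/2, 0)

T(p) = (0, 15/2, 0)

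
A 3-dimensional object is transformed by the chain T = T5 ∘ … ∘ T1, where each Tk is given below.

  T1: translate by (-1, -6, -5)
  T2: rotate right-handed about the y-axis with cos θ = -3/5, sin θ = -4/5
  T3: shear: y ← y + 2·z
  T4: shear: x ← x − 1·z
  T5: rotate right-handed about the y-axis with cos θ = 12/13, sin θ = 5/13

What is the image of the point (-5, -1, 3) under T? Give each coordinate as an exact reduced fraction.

T(p) = (438/65, -71/5, -436/65)

T1 translate by (-1, -6, -5): (-5, -1, 3) → (-6, -7, -2)
T2 rotate right-handed about the y-axis with cos θ = -3/5, sin θ = -4/5: (-6, -7, -2) → (26/5, -7, -18/5)
T3 shear: y ← y + 2·z: (26/5, -7, -18/5) → (26/5, -71/5, -18/5)
T4 shear: x ← x − 1·z: (26/5, -71/5, -18/5) → (44/5, -71/5, -18/5)
T5 rotate right-handed about the y-axis with cos θ = 12/13, sin θ = 5/13: (44/5, -71/5, -18/5) → (438/65, -71/5, -436/65)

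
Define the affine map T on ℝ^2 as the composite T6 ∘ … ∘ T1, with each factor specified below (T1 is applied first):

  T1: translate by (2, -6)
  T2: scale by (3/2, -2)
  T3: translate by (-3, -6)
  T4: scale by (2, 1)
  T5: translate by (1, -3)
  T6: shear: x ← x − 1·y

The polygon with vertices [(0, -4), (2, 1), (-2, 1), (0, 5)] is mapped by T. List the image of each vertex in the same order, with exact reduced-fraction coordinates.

image vertices: (-10, 11), (6, 1), (-6, 1), (8, -7)

T1 translate by (2, -6): (0, -4) → (2, -10); (2, 1) → (4, -5); (-2, 1) → (0, -5); (0, 5) → (2, -1)
T2 scale by (3/2, -2): (2, -10) → (3, 20); (4, -5) → (6, 10); (0, -5) → (0, 10); (2, -1) → (3, 2)
T3 translate by (-3, -6): (3, 20) → (0, 14); (6, 10) → (3, 4); (0, 10) → (-3, 4); (3, 2) → (0, -4)
T4 scale by (2, 1): (0, 14) → (0, 14); (3, 4) → (6, 4); (-3, 4) → (-6, 4); (0, -4) → (0, -4)
T5 translate by (1, -3): (0, 14) → (1, 11); (6, 4) → (7, 1); (-6, 4) → (-5, 1); (0, -4) → (1, -7)
T6 shear: x ← x − 1·y: (1, 11) → (-10, 11); (7, 1) → (6, 1); (-5, 1) → (-6, 1); (1, -7) → (8, -7)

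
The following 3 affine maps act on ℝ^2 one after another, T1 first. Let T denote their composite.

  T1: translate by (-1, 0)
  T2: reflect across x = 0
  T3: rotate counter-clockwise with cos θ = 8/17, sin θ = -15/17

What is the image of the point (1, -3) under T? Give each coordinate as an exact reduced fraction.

T1 translate by (-1, 0): (1, -3) → (0, -3)
T2 reflect across x = 0: (0, -3) → (0, -3)
T3 rotate counter-clockwise with cos θ = 8/17, sin θ = -15/17: (0, -3) → (-45/17, -24/17)

T(p) = (-45/17, -24/17)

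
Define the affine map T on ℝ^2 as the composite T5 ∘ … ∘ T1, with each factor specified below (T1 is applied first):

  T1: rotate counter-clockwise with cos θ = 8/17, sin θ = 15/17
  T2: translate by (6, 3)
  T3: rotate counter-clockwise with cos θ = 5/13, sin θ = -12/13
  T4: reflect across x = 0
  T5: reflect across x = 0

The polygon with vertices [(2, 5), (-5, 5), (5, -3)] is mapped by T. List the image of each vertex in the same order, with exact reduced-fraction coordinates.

T1 rotate counter-clockwise with cos θ = 8/17, sin θ = 15/17: (2, 5) → (-59/17, 70/17); (-5, 5) → (-115/17, -35/17); (5, -3) → (5, 3)
T2 translate by (6, 3): (-59/17, 70/17) → (43/17, 121/17); (-115/17, -35/17) → (-13/17, 16/17); (5, 3) → (11, 6)
T3 rotate counter-clockwise with cos θ = 5/13, sin θ = -12/13: (43/17, 121/17) → (1667/221, 89/221); (-13/17, 16/17) → (127/221, 236/221); (11, 6) → (127/13, -102/13)
T4 reflect across x = 0: (1667/221, 89/221) → (-1667/221, 89/221); (127/221, 236/221) → (-127/221, 236/221); (127/13, -102/13) → (-127/13, -102/13)
T5 reflect across x = 0: (-1667/221, 89/221) → (1667/221, 89/221); (-127/221, 236/221) → (127/221, 236/221); (-127/13, -102/13) → (127/13, -102/13)

image vertices: (1667/221, 89/221), (127/221, 236/221), (127/13, -102/13)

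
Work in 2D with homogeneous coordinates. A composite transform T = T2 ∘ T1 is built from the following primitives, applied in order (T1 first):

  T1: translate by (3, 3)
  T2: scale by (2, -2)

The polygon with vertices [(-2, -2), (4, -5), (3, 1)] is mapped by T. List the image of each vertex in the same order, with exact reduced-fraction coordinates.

image vertices: (2, -2), (14, 4), (12, -8)

T1 translate by (3, 3): (-2, -2) → (1, 1); (4, -5) → (7, -2); (3, 1) → (6, 4)
T2 scale by (2, -2): (1, 1) → (2, -2); (7, -2) → (14, 4); (6, 4) → (12, -8)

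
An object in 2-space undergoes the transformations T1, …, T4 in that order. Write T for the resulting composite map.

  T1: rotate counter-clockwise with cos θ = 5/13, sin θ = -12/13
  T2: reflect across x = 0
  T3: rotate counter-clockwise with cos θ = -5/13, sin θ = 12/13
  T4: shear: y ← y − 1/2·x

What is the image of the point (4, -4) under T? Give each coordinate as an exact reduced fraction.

T1 rotate counter-clockwise with cos θ = 5/13, sin θ = -12/13: (4, -4) → (-28/13, -68/13)
T2 reflect across x = 0: (-28/13, -68/13) → (28/13, -68/13)
T3 rotate counter-clockwise with cos θ = -5/13, sin θ = 12/13: (28/13, -68/13) → (4, 4)
T4 shear: y ← y − 1/2·x: (4, 4) → (4, 2)

T(p) = (4, 2)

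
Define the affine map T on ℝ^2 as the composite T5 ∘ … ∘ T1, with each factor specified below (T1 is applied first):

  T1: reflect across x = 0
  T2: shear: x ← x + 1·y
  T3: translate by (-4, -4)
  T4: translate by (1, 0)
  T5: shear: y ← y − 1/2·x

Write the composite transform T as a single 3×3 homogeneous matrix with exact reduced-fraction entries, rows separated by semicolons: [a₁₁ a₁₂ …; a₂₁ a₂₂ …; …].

T = [-1 1 -3; 1/2 1/2 -5/2; 0 0 1]

T1 = [-1 0 0; 0 1 0; 0 0 1]
T2·T1 = [-1 1 0; 0 1 0; 0 0 1]
T3·…·T1 = [-1 1 -4; 0 1 -4; 0 0 1]
T4·…·T1 = [-1 1 -3; 0 1 -4; 0 0 1]
T5·…·T1 = [-1 1 -3; 1/2 1/2 -5/2; 0 0 1]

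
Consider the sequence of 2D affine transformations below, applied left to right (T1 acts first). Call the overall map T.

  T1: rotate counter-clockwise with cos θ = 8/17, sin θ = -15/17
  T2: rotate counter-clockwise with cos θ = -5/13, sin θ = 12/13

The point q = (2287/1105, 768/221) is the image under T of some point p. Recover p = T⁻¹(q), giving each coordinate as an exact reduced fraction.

p = (4, 3/5)

T1 = [8/17 15/17 0; -15/17 8/17 0; 0 0 1]
T2·T1 = [140/221 -171/221 0; 171/221 140/221 0; 0 0 1]
det M = 1; M⁻¹ = [140/221 171/221 0; -171/221 140/221 0; 0 0 1]
M⁻¹ · (2287/1105, 768/221)ᵀ = (4, 3/5)ᵀ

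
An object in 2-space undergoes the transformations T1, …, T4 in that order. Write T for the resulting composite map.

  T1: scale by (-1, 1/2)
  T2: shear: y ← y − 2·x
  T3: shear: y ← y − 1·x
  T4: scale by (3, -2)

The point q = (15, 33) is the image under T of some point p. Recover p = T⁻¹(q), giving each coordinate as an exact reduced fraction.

p = (-5, -3)

T1 = [-1 0 0; 0 1/2 0; 0 0 1]
T2·T1 = [-1 0 0; 2 1/2 0; 0 0 1]
T3·…·T1 = [-1 0 0; 3 1/2 0; 0 0 1]
T4·…·T1 = [-3 0 0; -6 -1 0; 0 0 1]
det M = 3; M⁻¹ = [-1/3 0 0; 2 -1 0; 0 0 1]
M⁻¹ · (15, 33)ᵀ = (-5, -3)ᵀ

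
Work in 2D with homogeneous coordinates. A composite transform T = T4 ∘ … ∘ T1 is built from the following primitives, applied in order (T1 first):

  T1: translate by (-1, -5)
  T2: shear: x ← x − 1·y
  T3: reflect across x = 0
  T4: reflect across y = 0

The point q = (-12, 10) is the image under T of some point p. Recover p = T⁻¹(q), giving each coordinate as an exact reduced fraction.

T1 = [1 0 -1; 0 1 -5; 0 0 1]
T2·T1 = [1 -1 4; 0 1 -5; 0 0 1]
T3·…·T1 = [-1 1 -4; 0 1 -5; 0 0 1]
T4·…·T1 = [-1 1 -4; 0 -1 5; 0 0 1]
det M = 1; M⁻¹ = [-1 -1 1; 0 -1 5; 0 0 1]
M⁻¹ · (-12, 10)ᵀ = (3, -5)ᵀ

p = (3, -5)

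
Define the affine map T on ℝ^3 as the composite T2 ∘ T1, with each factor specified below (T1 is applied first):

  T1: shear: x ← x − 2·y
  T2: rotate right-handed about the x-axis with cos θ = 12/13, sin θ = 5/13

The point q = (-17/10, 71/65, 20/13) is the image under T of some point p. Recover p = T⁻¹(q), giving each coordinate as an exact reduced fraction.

T1 = [1 -2 0 0; 0 1 0 0; 0 0 1 0; 0 0 0 1]
T2·T1 = [1 -2 0 0; 0 12/13 -5/13 0; 0 5/13 12/13 0; 0 0 0 1]
det M = 1; M⁻¹ = [1 24/13 10/13 0; 0 12/13 5/13 0; 0 -5/13 12/13 0; 0 0 0 1]
M⁻¹ · (-17/10, 71/65, 20/13)ᵀ = (3/2, 8/5, 1)ᵀ

p = (3/2, 8/5, 1)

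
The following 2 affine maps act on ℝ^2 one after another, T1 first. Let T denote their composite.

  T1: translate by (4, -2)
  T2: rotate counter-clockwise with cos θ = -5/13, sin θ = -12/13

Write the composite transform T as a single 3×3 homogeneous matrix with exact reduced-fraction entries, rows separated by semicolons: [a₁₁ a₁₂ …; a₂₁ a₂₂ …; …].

T = [-5/13 12/13 -44/13; -12/13 -5/13 -38/13; 0 0 1]

T1 = [1 0 4; 0 1 -2; 0 0 1]
T2·T1 = [-5/13 12/13 -44/13; -12/13 -5/13 -38/13; 0 0 1]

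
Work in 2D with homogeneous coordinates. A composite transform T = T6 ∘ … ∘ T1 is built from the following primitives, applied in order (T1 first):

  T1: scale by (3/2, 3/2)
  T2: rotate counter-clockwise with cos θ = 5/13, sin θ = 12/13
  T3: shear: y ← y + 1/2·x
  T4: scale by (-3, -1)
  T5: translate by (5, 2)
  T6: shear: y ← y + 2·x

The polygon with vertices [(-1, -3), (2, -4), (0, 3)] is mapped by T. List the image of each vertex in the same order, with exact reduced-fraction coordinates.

image vertices: (-149/26, -423/52), (-196/13, -831/26), (227/13, 969/26)

T1 scale by (3/2, 3/2): (-1, -3) → (-3/2, -9/2); (2, -4) → (3, -6); (0, 3) → (0, 9/2)
T2 rotate counter-clockwise with cos θ = 5/13, sin θ = 12/13: (-3/2, -9/2) → (93/26, -81/26); (3, -6) → (87/13, 6/13); (0, 9/2) → (-54/13, 45/26)
T3 shear: y ← y + 1/2·x: (93/26, -81/26) → (93/26, -69/52); (87/13, 6/13) → (87/13, 99/26); (-54/13, 45/26) → (-54/13, -9/26)
T4 scale by (-3, -1): (93/26, -69/52) → (-279/26, 69/52); (87/13, 99/26) → (-261/13, -99/26); (-54/13, -9/26) → (162/13, 9/26)
T5 translate by (5, 2): (-279/26, 69/52) → (-149/26, 173/52); (-261/13, -99/26) → (-196/13, -47/26); (162/13, 9/26) → (227/13, 61/26)
T6 shear: y ← y + 2·x: (-149/26, 173/52) → (-149/26, -423/52); (-196/13, -47/26) → (-196/13, -831/26); (227/13, 61/26) → (227/13, 969/26)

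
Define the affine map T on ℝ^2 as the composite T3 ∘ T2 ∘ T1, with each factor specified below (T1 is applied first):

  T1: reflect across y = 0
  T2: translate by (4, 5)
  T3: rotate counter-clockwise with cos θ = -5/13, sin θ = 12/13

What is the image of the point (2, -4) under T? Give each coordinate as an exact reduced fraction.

T1 reflect across y = 0: (2, -4) → (2, 4)
T2 translate by (4, 5): (2, 4) → (6, 9)
T3 rotate counter-clockwise with cos θ = -5/13, sin θ = 12/13: (6, 9) → (-138/13, 27/13)

T(p) = (-138/13, 27/13)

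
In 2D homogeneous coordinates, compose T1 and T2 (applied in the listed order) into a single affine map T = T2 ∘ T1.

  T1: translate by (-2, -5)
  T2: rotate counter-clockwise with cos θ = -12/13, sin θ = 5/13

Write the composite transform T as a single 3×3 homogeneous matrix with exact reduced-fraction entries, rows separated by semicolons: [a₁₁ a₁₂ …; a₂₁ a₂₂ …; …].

T1 = [1 0 -2; 0 1 -5; 0 0 1]
T2·T1 = [-12/13 -5/13 49/13; 5/13 -12/13 50/13; 0 0 1]

T = [-12/13 -5/13 49/13; 5/13 -12/13 50/13; 0 0 1]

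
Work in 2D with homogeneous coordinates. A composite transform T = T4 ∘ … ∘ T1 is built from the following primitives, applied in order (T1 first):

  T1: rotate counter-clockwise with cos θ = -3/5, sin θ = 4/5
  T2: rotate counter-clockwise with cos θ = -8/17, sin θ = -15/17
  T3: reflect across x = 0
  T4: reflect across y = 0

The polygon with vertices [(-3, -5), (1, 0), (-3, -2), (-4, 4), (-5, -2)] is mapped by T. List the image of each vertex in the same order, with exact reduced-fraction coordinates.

T1 rotate counter-clockwise with cos θ = -3/5, sin θ = 4/5: (-3, -5) → (29/5, 3/5); (1, 0) → (-3/5, 4/5); (-3, -2) → (17/5, -6/5); (-4, 4) → (-4/5, -28/5); (-5, -2) → (23/5, -14/5)
T2 rotate counter-clockwise with cos θ = -8/17, sin θ = -15/17: (29/5, 3/5) → (-11/5, -27/5); (-3/5, 4/5) → (84/85, 13/85); (17/5, -6/5) → (-226/85, -207/85); (-4/5, -28/5) → (-388/85, 284/85); (23/5, -14/5) → (-394/85, -233/85)
T3 reflect across x = 0: (-11/5, -27/5) → (11/5, -27/5); (84/85, 13/85) → (-84/85, 13/85); (-226/85, -207/85) → (226/85, -207/85); (-388/85, 284/85) → (388/85, 284/85); (-394/85, -233/85) → (394/85, -233/85)
T4 reflect across y = 0: (11/5, -27/5) → (11/5, 27/5); (-84/85, 13/85) → (-84/85, -13/85); (226/85, -207/85) → (226/85, 207/85); (388/85, 284/85) → (388/85, -284/85); (394/85, -233/85) → (394/85, 233/85)

image vertices: (11/5, 27/5), (-84/85, -13/85), (226/85, 207/85), (388/85, -284/85), (394/85, 233/85)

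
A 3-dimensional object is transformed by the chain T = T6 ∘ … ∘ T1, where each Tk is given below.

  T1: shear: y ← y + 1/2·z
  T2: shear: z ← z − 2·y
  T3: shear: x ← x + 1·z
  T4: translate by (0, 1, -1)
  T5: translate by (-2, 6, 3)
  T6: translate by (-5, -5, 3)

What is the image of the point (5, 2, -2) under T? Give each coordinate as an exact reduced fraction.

T(p) = (-6, 3, 1)

T1 shear: y ← y + 1/2·z: (5, 2, -2) → (5, 1, -2)
T2 shear: z ← z − 2·y: (5, 1, -2) → (5, 1, -4)
T3 shear: x ← x + 1·z: (5, 1, -4) → (1, 1, -4)
T4 translate by (0, 1, -1): (1, 1, -4) → (1, 2, -5)
T5 translate by (-2, 6, 3): (1, 2, -5) → (-1, 8, -2)
T6 translate by (-5, -5, 3): (-1, 8, -2) → (-6, 3, 1)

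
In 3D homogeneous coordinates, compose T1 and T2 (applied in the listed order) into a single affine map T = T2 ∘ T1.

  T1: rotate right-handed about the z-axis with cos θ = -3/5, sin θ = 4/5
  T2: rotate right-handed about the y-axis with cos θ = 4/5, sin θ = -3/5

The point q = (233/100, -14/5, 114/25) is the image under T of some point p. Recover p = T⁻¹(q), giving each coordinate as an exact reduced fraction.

p = (-5, -2, 9/4)

T1 = [-3/5 -4/5 0 0; 4/5 -3/5 0 0; 0 0 1 0; 0 0 0 1]
T2·T1 = [-12/25 -16/25 -3/5 0; 4/5 -3/5 0 0; -9/25 -12/25 4/5 0; 0 0 0 1]
det M = 1; M⁻¹ = [-12/25 4/5 -9/25 0; -16/25 -3/5 -12/25 0; -3/5 0 4/5 0; 0 0 0 1]
M⁻¹ · (233/100, -14/5, 114/25)ᵀ = (-5, -2, 9/4)ᵀ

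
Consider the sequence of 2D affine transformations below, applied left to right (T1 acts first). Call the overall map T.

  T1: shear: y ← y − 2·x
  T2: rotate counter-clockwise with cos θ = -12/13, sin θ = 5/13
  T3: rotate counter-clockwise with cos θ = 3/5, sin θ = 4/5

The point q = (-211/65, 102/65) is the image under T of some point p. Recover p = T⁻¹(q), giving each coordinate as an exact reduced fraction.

p = (2, 1)

T1 = [1 0 0; -2 1 0; 0 0 1]
T2·T1 = [-2/13 -5/13 0; 29/13 -12/13 0; 0 0 1]
T3·…·T1 = [-122/65 33/65 0; 79/65 -56/65 0; 0 0 1]
det M = 1; M⁻¹ = [-56/65 -33/65 0; -79/65 -122/65 0; 0 0 1]
M⁻¹ · (-211/65, 102/65)ᵀ = (2, 1)ᵀ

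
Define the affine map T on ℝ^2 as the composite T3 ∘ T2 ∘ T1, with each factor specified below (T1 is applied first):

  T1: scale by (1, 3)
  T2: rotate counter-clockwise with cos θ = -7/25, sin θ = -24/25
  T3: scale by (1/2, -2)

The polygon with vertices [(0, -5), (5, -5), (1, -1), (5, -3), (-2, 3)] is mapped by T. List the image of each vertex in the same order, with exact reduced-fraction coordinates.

T1 scale by (1, 3): (0, -5) → (0, -15); (5, -5) → (5, -15); (1, -1) → (1, -3); (5, -3) → (5, -9); (-2, 3) → (-2, 9)
T2 rotate counter-clockwise with cos θ = -7/25, sin θ = -24/25: (0, -15) → (-72/5, 21/5); (5, -15) → (-79/5, -3/5); (1, -3) → (-79/25, -3/25); (5, -9) → (-251/25, -57/25); (-2, 9) → (46/5, -3/5)
T3 scale by (1/2, -2): (-72/5, 21/5) → (-36/5, -42/5); (-79/5, -3/5) → (-79/10, 6/5); (-79/25, -3/25) → (-79/50, 6/25); (-251/25, -57/25) → (-251/50, 114/25); (46/5, -3/5) → (23/5, 6/5)

image vertices: (-36/5, -42/5), (-79/10, 6/5), (-79/50, 6/25), (-251/50, 114/25), (23/5, 6/5)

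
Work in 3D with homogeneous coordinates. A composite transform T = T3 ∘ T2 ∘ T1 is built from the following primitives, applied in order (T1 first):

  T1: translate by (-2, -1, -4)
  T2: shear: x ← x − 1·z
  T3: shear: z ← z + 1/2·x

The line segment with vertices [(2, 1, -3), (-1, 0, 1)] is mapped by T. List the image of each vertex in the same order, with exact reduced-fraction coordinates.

image vertices: (7, 0, -7/2), (0, -1, -3)

T1 translate by (-2, -1, -4): (2, 1, -3) → (0, 0, -7); (-1, 0, 1) → (-3, -1, -3)
T2 shear: x ← x − 1·z: (0, 0, -7) → (7, 0, -7); (-3, -1, -3) → (0, -1, -3)
T3 shear: z ← z + 1/2·x: (7, 0, -7) → (7, 0, -7/2); (0, -1, -3) → (0, -1, -3)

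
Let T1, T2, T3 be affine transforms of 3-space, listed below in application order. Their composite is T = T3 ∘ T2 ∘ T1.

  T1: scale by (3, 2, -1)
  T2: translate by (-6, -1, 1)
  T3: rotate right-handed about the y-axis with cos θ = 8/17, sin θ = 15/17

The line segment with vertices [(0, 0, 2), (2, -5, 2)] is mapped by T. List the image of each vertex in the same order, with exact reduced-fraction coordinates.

image vertices: (-63/17, -1, 82/17), (-15/17, -11, -8/17)

T1 scale by (3, 2, -1): (0, 0, 2) → (0, 0, -2); (2, -5, 2) → (6, -10, -2)
T2 translate by (-6, -1, 1): (0, 0, -2) → (-6, -1, -1); (6, -10, -2) → (0, -11, -1)
T3 rotate right-handed about the y-axis with cos θ = 8/17, sin θ = 15/17: (-6, -1, -1) → (-63/17, -1, 82/17); (0, -11, -1) → (-15/17, -11, -8/17)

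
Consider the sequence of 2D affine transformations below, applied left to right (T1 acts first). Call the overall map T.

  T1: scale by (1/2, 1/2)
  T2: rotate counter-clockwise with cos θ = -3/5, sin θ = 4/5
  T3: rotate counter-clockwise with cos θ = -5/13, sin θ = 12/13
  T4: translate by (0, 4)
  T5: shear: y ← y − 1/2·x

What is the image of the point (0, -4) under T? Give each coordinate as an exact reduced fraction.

T(p) = (-112/65, 382/65)

T1 scale by (1/2, 1/2): (0, -4) → (0, -2)
T2 rotate counter-clockwise with cos θ = -3/5, sin θ = 4/5: (0, -2) → (8/5, 6/5)
T3 rotate counter-clockwise with cos θ = -5/13, sin θ = 12/13: (8/5, 6/5) → (-112/65, 66/65)
T4 translate by (0, 4): (-112/65, 66/65) → (-112/65, 326/65)
T5 shear: y ← y − 1/2·x: (-112/65, 326/65) → (-112/65, 382/65)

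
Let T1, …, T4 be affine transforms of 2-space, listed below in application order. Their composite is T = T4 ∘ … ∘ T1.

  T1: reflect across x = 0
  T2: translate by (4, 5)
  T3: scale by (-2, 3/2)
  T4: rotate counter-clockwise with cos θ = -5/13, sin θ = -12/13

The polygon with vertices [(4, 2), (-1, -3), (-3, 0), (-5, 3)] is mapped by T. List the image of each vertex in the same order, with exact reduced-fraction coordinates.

T1 reflect across x = 0: (4, 2) → (-4, 2); (-1, -3) → (1, -3); (-3, 0) → (3, 0); (-5, 3) → (5, 3)
T2 translate by (4, 5): (-4, 2) → (0, 7); (1, -3) → (5, 2); (3, 0) → (7, 5); (5, 3) → (9, 8)
T3 scale by (-2, 3/2): (0, 7) → (0, 21/2); (5, 2) → (-10, 3); (7, 5) → (-14, 15/2); (9, 8) → (-18, 12)
T4 rotate counter-clockwise with cos θ = -5/13, sin θ = -12/13: (0, 21/2) → (126/13, -105/26); (-10, 3) → (86/13, 105/13); (-14, 15/2) → (160/13, 261/26); (-18, 12) → (18, 12)

image vertices: (126/13, -105/26), (86/13, 105/13), (160/13, 261/26), (18, 12)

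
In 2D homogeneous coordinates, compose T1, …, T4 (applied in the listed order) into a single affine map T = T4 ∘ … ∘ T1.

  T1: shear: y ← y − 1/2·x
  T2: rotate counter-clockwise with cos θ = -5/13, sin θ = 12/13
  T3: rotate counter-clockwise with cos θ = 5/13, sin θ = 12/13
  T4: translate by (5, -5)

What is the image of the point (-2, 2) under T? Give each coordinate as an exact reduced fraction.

T(p) = (7, -8)

T1 shear: y ← y − 1/2·x: (-2, 2) → (-2, 3)
T2 rotate counter-clockwise with cos θ = -5/13, sin θ = 12/13: (-2, 3) → (-2, -3)
T3 rotate counter-clockwise with cos θ = 5/13, sin θ = 12/13: (-2, -3) → (2, -3)
T4 translate by (5, -5): (2, -3) → (7, -8)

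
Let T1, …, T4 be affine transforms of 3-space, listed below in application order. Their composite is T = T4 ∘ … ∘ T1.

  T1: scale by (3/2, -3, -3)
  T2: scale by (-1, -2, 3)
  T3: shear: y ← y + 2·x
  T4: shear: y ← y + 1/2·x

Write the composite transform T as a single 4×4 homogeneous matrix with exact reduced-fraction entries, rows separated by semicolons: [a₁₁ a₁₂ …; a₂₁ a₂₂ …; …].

T1 = [3/2 0 0 0; 0 -3 0 0; 0 0 -3 0; 0 0 0 1]
T2·T1 = [-3/2 0 0 0; 0 6 0 0; 0 0 -9 0; 0 0 0 1]
T3·…·T1 = [-3/2 0 0 0; -3 6 0 0; 0 0 -9 0; 0 0 0 1]
T4·…·T1 = [-3/2 0 0 0; -15/4 6 0 0; 0 0 -9 0; 0 0 0 1]

T = [-3/2 0 0 0; -15/4 6 0 0; 0 0 -9 0; 0 0 0 1]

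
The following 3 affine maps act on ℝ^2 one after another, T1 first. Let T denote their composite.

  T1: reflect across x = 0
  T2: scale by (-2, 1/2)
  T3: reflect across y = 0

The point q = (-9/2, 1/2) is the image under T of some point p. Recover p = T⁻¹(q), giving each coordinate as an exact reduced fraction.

T1 = [-1 0 0; 0 1 0; 0 0 1]
T2·T1 = [2 0 0; 0 1/2 0; 0 0 1]
T3·…·T1 = [2 0 0; 0 -1/2 0; 0 0 1]
det M = -1; M⁻¹ = [1/2 0 0; 0 -2 0; 0 0 1]
M⁻¹ · (-9/2, 1/2)ᵀ = (-9/4, -1)ᵀ

p = (-9/4, -1)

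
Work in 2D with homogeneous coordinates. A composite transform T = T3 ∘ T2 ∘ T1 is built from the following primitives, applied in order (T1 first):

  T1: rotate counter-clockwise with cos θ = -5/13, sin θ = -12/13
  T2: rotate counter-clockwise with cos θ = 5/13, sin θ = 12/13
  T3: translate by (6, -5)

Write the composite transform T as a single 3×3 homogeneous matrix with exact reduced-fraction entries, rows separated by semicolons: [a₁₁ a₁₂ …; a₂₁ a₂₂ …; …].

T = [119/169 120/169 6; -120/169 119/169 -5; 0 0 1]

T1 = [-5/13 12/13 0; -12/13 -5/13 0; 0 0 1]
T2·T1 = [119/169 120/169 0; -120/169 119/169 0; 0 0 1]
T3·…·T1 = [119/169 120/169 6; -120/169 119/169 -5; 0 0 1]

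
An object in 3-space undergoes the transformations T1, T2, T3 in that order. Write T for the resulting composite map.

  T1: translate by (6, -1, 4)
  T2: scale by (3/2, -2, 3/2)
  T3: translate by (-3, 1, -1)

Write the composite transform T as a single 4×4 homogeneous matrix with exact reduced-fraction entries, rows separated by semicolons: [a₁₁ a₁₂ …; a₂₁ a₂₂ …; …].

T = [3/2 0 0 6; 0 -2 0 3; 0 0 3/2 5; 0 0 0 1]

T1 = [1 0 0 6; 0 1 0 -1; 0 0 1 4; 0 0 0 1]
T2·T1 = [3/2 0 0 9; 0 -2 0 2; 0 0 3/2 6; 0 0 0 1]
T3·…·T1 = [3/2 0 0 6; 0 -2 0 3; 0 0 3/2 5; 0 0 0 1]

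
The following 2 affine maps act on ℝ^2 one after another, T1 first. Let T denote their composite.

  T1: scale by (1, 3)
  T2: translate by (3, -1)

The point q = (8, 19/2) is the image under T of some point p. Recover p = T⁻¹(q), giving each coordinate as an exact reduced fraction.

p = (5, 7/2)

T1 = [1 0 0; 0 3 0; 0 0 1]
T2·T1 = [1 0 3; 0 3 -1; 0 0 1]
det M = 3; M⁻¹ = [1 0 -3; 0 1/3 1/3; 0 0 1]
M⁻¹ · (8, 19/2)ᵀ = (5, 7/2)ᵀ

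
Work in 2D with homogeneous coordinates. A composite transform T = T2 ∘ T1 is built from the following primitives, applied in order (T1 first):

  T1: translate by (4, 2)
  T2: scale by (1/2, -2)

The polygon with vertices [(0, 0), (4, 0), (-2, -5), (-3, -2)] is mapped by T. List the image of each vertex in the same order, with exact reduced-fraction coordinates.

T1 translate by (4, 2): (0, 0) → (4, 2); (4, 0) → (8, 2); (-2, -5) → (2, -3); (-3, -2) → (1, 0)
T2 scale by (1/2, -2): (4, 2) → (2, -4); (8, 2) → (4, -4); (2, -3) → (1, 6); (1, 0) → (1/2, 0)

image vertices: (2, -4), (4, -4), (1, 6), (1/2, 0)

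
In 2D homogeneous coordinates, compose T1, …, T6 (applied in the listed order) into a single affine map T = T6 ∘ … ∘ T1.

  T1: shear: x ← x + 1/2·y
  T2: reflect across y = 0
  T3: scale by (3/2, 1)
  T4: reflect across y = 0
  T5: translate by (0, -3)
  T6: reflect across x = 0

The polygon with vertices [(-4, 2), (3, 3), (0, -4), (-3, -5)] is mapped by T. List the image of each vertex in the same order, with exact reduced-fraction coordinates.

image vertices: (9/2, -1), (-27/4, 0), (3, -7), (33/4, -8)

T1 shear: x ← x + 1/2·y: (-4, 2) → (-3, 2); (3, 3) → (9/2, 3); (0, -4) → (-2, -4); (-3, -5) → (-11/2, -5)
T2 reflect across y = 0: (-3, 2) → (-3, -2); (9/2, 3) → (9/2, -3); (-2, -4) → (-2, 4); (-11/2, -5) → (-11/2, 5)
T3 scale by (3/2, 1): (-3, -2) → (-9/2, -2); (9/2, -3) → (27/4, -3); (-2, 4) → (-3, 4); (-11/2, 5) → (-33/4, 5)
T4 reflect across y = 0: (-9/2, -2) → (-9/2, 2); (27/4, -3) → (27/4, 3); (-3, 4) → (-3, -4); (-33/4, 5) → (-33/4, -5)
T5 translate by (0, -3): (-9/2, 2) → (-9/2, -1); (27/4, 3) → (27/4, 0); (-3, -4) → (-3, -7); (-33/4, -5) → (-33/4, -8)
T6 reflect across x = 0: (-9/2, -1) → (9/2, -1); (27/4, 0) → (-27/4, 0); (-3, -7) → (3, -7); (-33/4, -8) → (33/4, -8)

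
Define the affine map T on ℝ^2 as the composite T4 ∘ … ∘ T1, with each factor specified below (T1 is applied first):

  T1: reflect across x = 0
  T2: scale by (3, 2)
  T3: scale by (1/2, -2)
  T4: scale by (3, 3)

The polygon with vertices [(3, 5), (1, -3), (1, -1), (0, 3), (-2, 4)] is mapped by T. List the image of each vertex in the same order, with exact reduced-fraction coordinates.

T1 reflect across x = 0: (3, 5) → (-3, 5); (1, -3) → (-1, -3); (1, -1) → (-1, -1); (0, 3) → (0, 3); (-2, 4) → (2, 4)
T2 scale by (3, 2): (-3, 5) → (-9, 10); (-1, -3) → (-3, -6); (-1, -1) → (-3, -2); (0, 3) → (0, 6); (2, 4) → (6, 8)
T3 scale by (1/2, -2): (-9, 10) → (-9/2, -20); (-3, -6) → (-3/2, 12); (-3, -2) → (-3/2, 4); (0, 6) → (0, -12); (6, 8) → (3, -16)
T4 scale by (3, 3): (-9/2, -20) → (-27/2, -60); (-3/2, 12) → (-9/2, 36); (-3/2, 4) → (-9/2, 12); (0, -12) → (0, -36); (3, -16) → (9, -48)

image vertices: (-27/2, -60), (-9/2, 36), (-9/2, 12), (0, -36), (9, -48)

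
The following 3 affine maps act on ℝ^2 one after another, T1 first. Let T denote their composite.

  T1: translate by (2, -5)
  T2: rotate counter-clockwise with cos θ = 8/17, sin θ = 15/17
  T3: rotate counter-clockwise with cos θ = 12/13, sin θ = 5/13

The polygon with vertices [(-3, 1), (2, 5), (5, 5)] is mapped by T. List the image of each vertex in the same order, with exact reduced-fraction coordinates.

T1 translate by (2, -5): (-3, 1) → (-1, -4); (2, 5) → (4, 0); (5, 5) → (7, 0)
T2 rotate counter-clockwise with cos θ = 8/17, sin θ = 15/17: (-1, -4) → (52/17, -47/17); (4, 0) → (32/17, 60/17); (7, 0) → (56/17, 105/17)
T3 rotate counter-clockwise with cos θ = 12/13, sin θ = 5/13: (52/17, -47/17) → (859/221, -304/221); (32/17, 60/17) → (84/221, 880/221); (56/17, 105/17) → (147/221, 1540/221)

image vertices: (859/221, -304/221), (84/221, 880/221), (147/221, 1540/221)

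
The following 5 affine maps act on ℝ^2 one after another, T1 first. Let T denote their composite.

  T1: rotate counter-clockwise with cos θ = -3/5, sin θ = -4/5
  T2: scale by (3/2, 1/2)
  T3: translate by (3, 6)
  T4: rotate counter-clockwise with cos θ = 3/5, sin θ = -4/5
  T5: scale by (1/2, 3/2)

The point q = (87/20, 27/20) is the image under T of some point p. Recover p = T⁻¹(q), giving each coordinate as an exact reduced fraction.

T1 = [-3/5 4/5 0; -4/5 -3/5 0; 0 0 1]
T2·T1 = [-9/10 6/5 0; -2/5 -3/10 0; 0 0 1]
T3·…·T1 = [-9/10 6/5 3; -2/5 -3/10 6; 0 0 1]
T4·…·T1 = [-43/50 12/25 33/5; 12/25 -57/50 6/5; 0 0 1]
T5·…·T1 = [-43/100 6/25 33/10; 18/25 -171/100 9/5; 0 0 1]
det M = 9/16; M⁻¹ = [-76/25 -32/75 54/5; -32/25 -172/225 28/5; 0 0 1]
M⁻¹ · (87/20, 27/20)ᵀ = (-3, -1)ᵀ

p = (-3, -1)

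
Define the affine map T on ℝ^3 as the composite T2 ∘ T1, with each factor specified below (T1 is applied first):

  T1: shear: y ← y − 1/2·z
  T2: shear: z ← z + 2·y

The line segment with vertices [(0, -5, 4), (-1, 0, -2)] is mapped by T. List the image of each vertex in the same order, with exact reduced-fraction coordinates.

image vertices: (0, -7, -10), (-1, 1, 0)

T1 shear: y ← y − 1/2·z: (0, -5, 4) → (0, -7, 4); (-1, 0, -2) → (-1, 1, -2)
T2 shear: z ← z + 2·y: (0, -7, 4) → (0, -7, -10); (-1, 1, -2) → (-1, 1, 0)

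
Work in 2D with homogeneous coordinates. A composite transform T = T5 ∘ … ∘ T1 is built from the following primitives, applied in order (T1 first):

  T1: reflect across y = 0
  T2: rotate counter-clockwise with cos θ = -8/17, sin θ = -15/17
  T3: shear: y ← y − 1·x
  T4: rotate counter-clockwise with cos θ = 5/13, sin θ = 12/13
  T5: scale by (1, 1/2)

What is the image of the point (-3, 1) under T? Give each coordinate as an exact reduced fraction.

T(p) = (-483/221, 164/221)

T1 reflect across y = 0: (-3, 1) → (-3, -1)
T2 rotate counter-clockwise with cos θ = -8/17, sin θ = -15/17: (-3, -1) → (9/17, 53/17)
T3 shear: y ← y − 1·x: (9/17, 53/17) → (9/17, 44/17)
T4 rotate counter-clockwise with cos θ = 5/13, sin θ = 12/13: (9/17, 44/17) → (-483/221, 328/221)
T5 scale by (1, 1/2): (-483/221, 328/221) → (-483/221, 164/221)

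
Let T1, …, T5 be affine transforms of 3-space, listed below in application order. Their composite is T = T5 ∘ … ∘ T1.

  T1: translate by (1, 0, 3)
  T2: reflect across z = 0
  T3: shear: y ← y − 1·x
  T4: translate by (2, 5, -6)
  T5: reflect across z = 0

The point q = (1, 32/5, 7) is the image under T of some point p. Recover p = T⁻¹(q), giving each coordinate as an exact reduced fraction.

T1 = [1 0 0 1; 0 1 0 0; 0 0 1 3; 0 0 0 1]
T2·T1 = [1 0 0 1; 0 1 0 0; 0 0 -1 -3; 0 0 0 1]
T3·…·T1 = [1 0 0 1; -1 1 0 -1; 0 0 -1 -3; 0 0 0 1]
T4·…·T1 = [1 0 0 3; -1 1 0 4; 0 0 -1 -9; 0 0 0 1]
T5·…·T1 = [1 0 0 3; -1 1 0 4; 0 0 1 9; 0 0 0 1]
det M = 1; M⁻¹ = [1 0 0 -3; 1 1 0 -7; 0 0 1 -9; 0 0 0 1]
M⁻¹ · (1, 32/5, 7)ᵀ = (-2, 2/5, -2)ᵀ

p = (-2, 2/5, -2)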